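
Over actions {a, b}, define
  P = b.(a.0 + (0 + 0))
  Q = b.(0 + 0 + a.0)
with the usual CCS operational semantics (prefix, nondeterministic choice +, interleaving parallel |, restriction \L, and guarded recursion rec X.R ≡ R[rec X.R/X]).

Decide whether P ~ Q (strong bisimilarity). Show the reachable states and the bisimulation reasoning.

YES

LTS(P): 3 reachable states
  u0 = b.(a.0 + (0 + 0)) :: --b--▸ u1
  u1 = a.0 + (0 + 0) :: --a--▸ u2
  u2 = 0 :: (no moves)
LTS(Q): 3 reachable states
  v0 = b.(0 + 0 + a.0) :: --b--▸ v1
  v1 = 0 + 0 + a.0 :: --a--▸ v2
  v2 = 0 :: (no moves)
Coarsest stable partition (strong bisimilarity classes):
  B0 = {u0, v0}
  B1 = {u1, v1}
  B2 = {u2, v2}
u0 ∈ B0, v0 ∈ B0 → same block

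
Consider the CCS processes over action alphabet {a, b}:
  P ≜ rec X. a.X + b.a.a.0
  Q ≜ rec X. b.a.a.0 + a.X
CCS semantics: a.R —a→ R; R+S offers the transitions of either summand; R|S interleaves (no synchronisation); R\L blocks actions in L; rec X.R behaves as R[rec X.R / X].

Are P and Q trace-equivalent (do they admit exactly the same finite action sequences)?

traces(P) = traces(Q)

Reachable graph of P (4 states):
  s0 = rec X. a.X + b.a.a.0 :: -a-> s0, -b-> s1
  s1 = a.a.0 :: -a-> s2
  s2 = a.0 :: -a-> s3
  s3 = 0 :: deadlocked
Reachable graph of Q (4 states):
  t0 = rec X. b.a.a.0 + a.X :: -a-> t0, -b-> t1
  t1 = a.a.0 :: -a-> t2
  t2 = a.0 :: -a-> t3
  t3 = 0 :: deadlocked
Coarsest stable partition (strong bisimilarity classes):
  B0 = {s0, t0}
  B1 = {s1, t1}
  B2 = {s2, t2}
  B3 = {s3, t3}
s0 ∈ B0, t0 ∈ B0 → same block
Bisimilar ⇒ trace-equivalent.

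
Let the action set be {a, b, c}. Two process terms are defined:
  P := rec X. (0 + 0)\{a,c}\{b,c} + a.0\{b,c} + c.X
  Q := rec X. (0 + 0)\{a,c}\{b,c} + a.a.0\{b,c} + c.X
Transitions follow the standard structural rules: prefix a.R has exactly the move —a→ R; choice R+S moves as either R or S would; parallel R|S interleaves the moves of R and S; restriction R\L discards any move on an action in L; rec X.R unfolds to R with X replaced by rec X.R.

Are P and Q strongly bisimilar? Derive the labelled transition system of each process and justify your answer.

P ≁ Q

P's transition system — 2 states:
  u0 = rec X. (0 + 0)\{a,c}\{b,c} + a.0\{b,c} + c.X ⊢ -a-> u1, -c-> u0
  u1 = 0\{b,c} ⊢ deadlocked
Q's transition system — 3 states:
  v0 = rec X. (0 + 0)\{a,c}\{b,c} + a.a.0\{b,c} + c.X ⊢ -a-> v1, -c-> v0
  v1 = a.0\{b,c} ⊢ -a-> v2
  v2 = 0\{b,c} ⊢ deadlocked
Bisimilarity quotient blocks:
  B0 = {u0}
  B1 = {u1, v2}
  B2 = {v0}
  B3 = {v1}
u0 ∈ B0, v0 ∈ B2 → different blocks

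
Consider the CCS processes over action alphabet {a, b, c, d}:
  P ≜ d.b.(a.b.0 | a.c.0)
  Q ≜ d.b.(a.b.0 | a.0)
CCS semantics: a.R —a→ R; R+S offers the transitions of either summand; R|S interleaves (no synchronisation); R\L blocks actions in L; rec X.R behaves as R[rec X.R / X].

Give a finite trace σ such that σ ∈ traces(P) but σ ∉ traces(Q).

dbac

Reachable graph of P (11 states):
  p0 = d.b.(a.b.0 | a.c.0) :: —d→ p1
  p1 = b.(a.b.0 | a.c.0) :: —b→ p2
  p2 = a.b.0 | a.c.0 :: —a→ p3, —a→ p4
  p3 = a.b.0 | c.0 :: —a→ p5, —c→ p6
  p4 = b.0 | a.c.0 :: —a→ p5, —b→ p7
  p5 = b.0 | c.0 :: —b→ p8, —c→ p9
  p6 = a.b.0 | 0 :: —a→ p9
  p7 = 0 | a.c.0 :: —a→ p8
  p8 = 0 | c.0 :: —c→ p10
  p9 = b.0 | 0 :: —b→ p10
  p10 = 0 | 0 :: stopped
Reachable graph of Q (8 states):
  q0 = d.b.(a.b.0 | a.0) :: —d→ q1
  q1 = b.(a.b.0 | a.0) :: —b→ q2
  q2 = a.b.0 | a.0 :: —a→ q3, —a→ q4
  q3 = a.b.0 | 0 :: —a→ q5
  q4 = b.0 | a.0 :: —a→ q5, —b→ q6
  q5 = b.0 | 0 :: —b→ q7
  q6 = 0 | a.0 :: —a→ q7
  q7 = 0 | 0 :: stopped
Run σ = ⟨dbac⟩ on P: start {p0}
  [1] d ⇒ {p1}
  [2] b ⇒ {p2}
  [3] a ⇒ {p3, p4}
  [4] c ⇒ {p6}
  — P admits the full trace.
Run σ = ⟨dbac⟩ on Q: start {q0}
  [1] d ⇒ {q1}
  [2] b ⇒ {q2}
  [3] a ⇒ {q3, q4}
  [4] c ⇒ no successor for Q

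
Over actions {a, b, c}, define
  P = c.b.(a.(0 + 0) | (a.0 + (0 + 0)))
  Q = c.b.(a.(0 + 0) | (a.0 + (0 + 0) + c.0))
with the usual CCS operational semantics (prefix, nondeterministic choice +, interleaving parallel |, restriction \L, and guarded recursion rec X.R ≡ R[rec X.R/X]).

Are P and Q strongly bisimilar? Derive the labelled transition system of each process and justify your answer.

NO

Reachable graph of P (6 states):
  p0 = c.b.(a.(0 + 0) | (a.0 + (0 + 0))) ⊢ =c=> p1
  p1 = b.(a.(0 + 0) | (a.0 + (0 + 0))) ⊢ =b=> p2
  p2 = a.(0 + 0) | (a.0 + (0 + 0)) ⊢ =a=> p3, =a=> p4
  p3 = (0 + 0) | (a.0 + (0 + 0)) ⊢ =a=> p5
  p4 = a.(0 + 0) | 0 ⊢ =a=> p5
  p5 = (0 + 0) | 0 ⊢ stopped
Reachable graph of Q (6 states):
  q0 = c.b.(a.(0 + 0) | (a.0 + (0 + 0) + c.0)) ⊢ =c=> q1
  q1 = b.(a.(0 + 0) | (a.0 + (0 + 0) + c.0)) ⊢ =b=> q2
  q2 = a.(0 + 0) | (a.0 + (0 + 0) + c.0) ⊢ =a=> q3, =a=> q4, =c=> q4
  q3 = (0 + 0) | (a.0 + (0 + 0) + c.0) ⊢ =a=> q5, =c=> q5
  q4 = a.(0 + 0) | 0 ⊢ =a=> q5
  q5 = (0 + 0) | 0 ⊢ stopped
Bisimilarity quotient blocks:
  B0 = {p0}
  B1 = {p1}
  B2 = {p2}
  B3 = {p3, p4, q4}
  B4 = {p5, q5}
  B5 = {q0}
  B6 = {q1}
  B7 = {q2}
  B8 = {q3}
p0 ∈ B0, q0 ∈ B5 → different blocks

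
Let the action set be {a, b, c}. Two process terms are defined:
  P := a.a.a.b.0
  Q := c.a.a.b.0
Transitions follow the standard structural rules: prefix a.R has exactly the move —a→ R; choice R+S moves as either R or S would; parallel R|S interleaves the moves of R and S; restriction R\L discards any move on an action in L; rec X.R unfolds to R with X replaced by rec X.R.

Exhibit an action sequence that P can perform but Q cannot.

a

P's transition system — 5 states:
  s0 = a.a.a.b.0 has moves =a=> s1
  s1 = a.a.b.0 has moves =a=> s2
  s2 = a.b.0 has moves =a=> s3
  s3 = b.0 has moves =b=> s4
  s4 = 0 has moves deadlocked
Q's transition system — 5 states:
  t0 = c.a.a.b.0 has moves =c=> t1
  t1 = a.a.b.0 has moves =a=> t2
  t2 = a.b.0 has moves =a=> t3
  t3 = b.0 has moves =b=> t4
  t4 = 0 has moves deadlocked
Trace ⟨a⟩ through P, begin at {s0}:
  [1] a ⇒ {s1}
  — P admits the full trace.
Trace ⟨a⟩ through Q, begin at {t0}:
  [1] a ⇒ ∅ (Q stuck)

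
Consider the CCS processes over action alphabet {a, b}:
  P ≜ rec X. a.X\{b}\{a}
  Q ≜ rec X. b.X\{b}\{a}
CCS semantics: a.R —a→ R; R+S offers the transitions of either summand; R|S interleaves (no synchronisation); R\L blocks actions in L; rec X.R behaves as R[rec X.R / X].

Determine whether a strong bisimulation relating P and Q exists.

P ≁ Q

P's transition system — 2 states:
  m0 = rec X. a.X\{b}\{a} | ··a··> m1
  m1 = (rec X. a.X\{b}\{a})\{b}\{a} | deadlocked
Q's transition system — 2 states:
  n0 = rec X. b.X\{b}\{a} | ··b··> n1
  n1 = (rec X. b.X\{b}\{a})\{b}\{a} | deadlocked
Partition-refinement fixed point:
  B0 = {m0}
  B1 = {m1, n1}
  B2 = {n0}
m0 ∈ B0, n0 ∈ B2 → different blocks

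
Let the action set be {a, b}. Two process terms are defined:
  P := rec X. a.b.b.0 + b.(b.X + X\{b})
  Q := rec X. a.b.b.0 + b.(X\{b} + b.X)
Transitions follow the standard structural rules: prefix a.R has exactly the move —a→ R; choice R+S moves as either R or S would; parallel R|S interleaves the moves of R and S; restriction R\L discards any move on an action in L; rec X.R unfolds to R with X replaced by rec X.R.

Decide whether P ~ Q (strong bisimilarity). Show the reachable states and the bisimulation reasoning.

bisimilar

LTS(P): 6 reachable states
  p0 = rec X. a.b.b.0 + b.(b.X + X\{b}) ⊢ -a-> p1, -b-> p2
  p1 = b.b.0 ⊢ -b-> p3
  p2 = b.(rec X. a.b.b.0 + b.(b.X + X\{b})) + (rec X. a.b.b.0 + b.(b.X + X\{b}))\{b} ⊢ -a-> p4, -b-> p0
  p3 = b.0 ⊢ -b-> p5
  p4 = (b.b.0)\{b} ⊢ (no moves)
  p5 = 0 ⊢ (no moves)
LTS(Q): 6 reachable states
  q0 = rec X. a.b.b.0 + b.(X\{b} + b.X) ⊢ -a-> q1, -b-> q2
  q1 = b.b.0 ⊢ -b-> q3
  q2 = (rec X. a.b.b.0 + b.(X\{b} + b.X))\{b} + b.(rec X. a.b.b.0 + b.(X\{b} + b.X)) ⊢ -a-> q4, -b-> q0
  q3 = b.0 ⊢ -b-> q5
  q4 = (b.b.0)\{b} ⊢ (no moves)
  q5 = 0 ⊢ (no moves)
Coarsest stable partition (strong bisimilarity classes):
  B0 = {p0, q0}
  B1 = {p1, q1}
  B2 = {p3, q3}
  B3 = {p4, p5, q4, q5}
  B4 = {p2, q2}
p0 ∈ B0, q0 ∈ B0 → same block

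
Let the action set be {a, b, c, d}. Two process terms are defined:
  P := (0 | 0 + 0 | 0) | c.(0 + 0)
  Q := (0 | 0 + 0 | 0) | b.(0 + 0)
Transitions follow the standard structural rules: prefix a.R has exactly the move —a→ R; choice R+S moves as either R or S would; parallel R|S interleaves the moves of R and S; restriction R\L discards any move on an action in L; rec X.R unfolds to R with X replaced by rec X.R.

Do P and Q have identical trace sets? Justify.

trace-distinct — witness ⟨c⟩

P's transition system — 2 states:
  p0 = (0 | 0 + 0 | 0) | c.(0 + 0) | =c=> p1
  p1 = (0 | 0 + 0 | 0) | (0 + 0) | (no moves)
Q's transition system — 2 states:
  q0 = (0 | 0 + 0 | 0) | b.(0 + 0) | =b=> q1
  q1 = (0 | 0 + 0 | 0) | (0 + 0) | (no moves)
Trace ⟨c⟩ through P, begin at {p0}:
  step 1 (c): {p1}
  — P admits the full trace.
Trace ⟨c⟩ through Q, begin at {q0}:
  step 1 (c): ∅ (Q stuck)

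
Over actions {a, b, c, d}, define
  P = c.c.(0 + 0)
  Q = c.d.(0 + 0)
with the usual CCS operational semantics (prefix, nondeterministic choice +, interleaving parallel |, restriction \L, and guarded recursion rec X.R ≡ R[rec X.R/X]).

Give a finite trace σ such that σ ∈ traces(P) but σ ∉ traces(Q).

cc

Reachable graph of P (3 states):
  u0 = c.c.(0 + 0) | —c→ u1
  u1 = c.(0 + 0) | —c→ u2
  u2 = 0 + 0 | (no moves)
Reachable graph of Q (3 states):
  v0 = c.d.(0 + 0) | —c→ v1
  v1 = d.(0 + 0) | —d→ v2
  v2 = 0 + 0 | (no moves)
Run σ = ⟨cc⟩ on P: start {u0}
  [1] c ⇒ {u1}
  [2] c ⇒ {u2}
  ✓ P
Run σ = ⟨cc⟩ on Q: start {v0}
  [1] c ⇒ {v1}
  [2] c ⇒ ∅  — Q cannot continue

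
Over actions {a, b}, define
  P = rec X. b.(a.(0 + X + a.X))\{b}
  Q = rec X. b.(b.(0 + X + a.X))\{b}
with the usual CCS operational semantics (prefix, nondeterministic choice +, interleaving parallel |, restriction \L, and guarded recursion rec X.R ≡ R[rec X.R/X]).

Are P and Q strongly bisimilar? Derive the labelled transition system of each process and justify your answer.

not bisimilar

LTS(P): 4 reachable states
  m0 = rec X. b.(a.(0 + X + a.X))\{b} :: --b--▸ m1
  m1 = (a.(0 + (rec X. b.(a.(0 + X + a.X))\{b}) + a.(rec X. b.(a.(0 + X + a.X))\{b})))\{b} :: --a--▸ m2
  m2 = (0 + (rec X. b.(a.(0 + X + a.X))\{b}) + a.(rec X. b.(a.(0 + X + a.X))\{b}))\{b} :: --a--▸ m3
  m3 = (rec X. b.(a.(0 + X + a.X))\{b})\{b} :: deadlocked
LTS(Q): 2 reachable states
  n0 = rec X. b.(b.(0 + X + a.X))\{b} :: --b--▸ n1
  n1 = (b.(0 + (rec X. b.(b.(0 + X + a.X))\{b}) + a.(rec X. b.(b.(0 + X + a.X))\{b})))\{b} :: deadlocked
Coarsest stable partition (strong bisimilarity classes):
  B0 = {m0}
  B1 = {m1}
  B2 = {m2}
  B3 = {m3, n1}
  B4 = {n0}
m0 ∈ B0, n0 ∈ B4 → different blocks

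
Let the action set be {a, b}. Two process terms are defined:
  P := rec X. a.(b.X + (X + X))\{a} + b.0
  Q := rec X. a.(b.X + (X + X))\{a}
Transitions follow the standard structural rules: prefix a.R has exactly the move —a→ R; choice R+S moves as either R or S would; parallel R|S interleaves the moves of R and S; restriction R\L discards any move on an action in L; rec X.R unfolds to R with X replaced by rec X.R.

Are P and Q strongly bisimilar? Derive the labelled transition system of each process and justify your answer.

not bisimilar

P's transition system — 5 states:
  p0 = rec X. a.(b.X + (X + X))\{a} + b.0 ⊢ -a-> p1, -b-> p2
  p1 = (b.(rec X. a.(b.X + (X + X))\{a} + b.0) + ((rec X. a.(b.X + (X + X))\{a} + b.0) + (rec X. a.(b.X + (X + X))\{a} + b.0)))\{a} ⊢ -b-> p3, -b-> p4
  p2 = 0 ⊢ (no moves)
  p3 = (rec X. a.(b.X + (X + X))\{a} + b.0)\{a} ⊢ -b-> p4
  p4 = 0\{a} ⊢ (no moves)
Q's transition system — 3 states:
  q0 = rec X. a.(b.X + (X + X))\{a} ⊢ -a-> q1
  q1 = (b.(rec X. a.(b.X + (X + X))\{a}) + ((rec X. a.(b.X + (X + X))\{a}) + (rec X. a.(b.X + (X + X))\{a})))\{a} ⊢ -b-> q2
  q2 = (rec X. a.(b.X + (X + X))\{a})\{a} ⊢ (no moves)
Bisimilarity quotient blocks:
  B0 = {p0}
  B1 = {p1}
  B2 = {p2, p4, q2}
  B3 = {p3, q1}
  B4 = {q0}
p0 ∈ B0, q0 ∈ B4 → different blocks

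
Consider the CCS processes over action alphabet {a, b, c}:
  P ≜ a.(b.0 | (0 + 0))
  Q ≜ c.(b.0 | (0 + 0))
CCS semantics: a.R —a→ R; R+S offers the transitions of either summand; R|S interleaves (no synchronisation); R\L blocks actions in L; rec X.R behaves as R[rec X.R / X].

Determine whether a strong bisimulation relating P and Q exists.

P's transition system — 3 states:
  u0 = a.(b.0 | (0 + 0)) has moves ··a··> u1
  u1 = b.0 | (0 + 0) has moves ··b··> u2
  u2 = 0 | (0 + 0) has moves stopped
Q's transition system — 3 states:
  v0 = c.(b.0 | (0 + 0)) has moves ··c··> v1
  v1 = b.0 | (0 + 0) has moves ··b··> v2
  v2 = 0 | (0 + 0) has moves stopped
Bisimilarity quotient blocks:
  B0 = {u0}
  B1 = {u1, v1}
  B2 = {u2, v2}
  B3 = {v0}
u0 ∈ B0, v0 ∈ B3 → different blocks

NO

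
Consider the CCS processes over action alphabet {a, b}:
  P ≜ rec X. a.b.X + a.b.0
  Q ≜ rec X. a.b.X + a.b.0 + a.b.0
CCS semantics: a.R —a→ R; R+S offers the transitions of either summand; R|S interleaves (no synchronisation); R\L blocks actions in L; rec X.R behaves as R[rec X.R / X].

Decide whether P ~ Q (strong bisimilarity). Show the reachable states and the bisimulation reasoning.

bisimilar

P's transition system — 4 states:
  s0 = rec X. a.b.X + a.b.0 ⊢ ··a··> s1, ··a··> s2
  s1 = b.(rec X. a.b.X + a.b.0) ⊢ ··b··> s0
  s2 = b.0 ⊢ ··b··> s3
  s3 = 0 ⊢ deadlocked
Q's transition system — 4 states:
  t0 = rec X. a.b.X + a.b.0 + a.b.0 ⊢ ··a··> t1, ··a··> t2
  t1 = b.(rec X. a.b.X + a.b.0 + a.b.0) ⊢ ··b··> t0
  t2 = b.0 ⊢ ··b··> t3
  t3 = 0 ⊢ deadlocked
Partition-refinement fixed point:
  B0 = {s0, t0}
  B1 = {s2, t2}
  B2 = {s3, t3}
  B3 = {s1, t1}
s0 ∈ B0, t0 ∈ B0 → same block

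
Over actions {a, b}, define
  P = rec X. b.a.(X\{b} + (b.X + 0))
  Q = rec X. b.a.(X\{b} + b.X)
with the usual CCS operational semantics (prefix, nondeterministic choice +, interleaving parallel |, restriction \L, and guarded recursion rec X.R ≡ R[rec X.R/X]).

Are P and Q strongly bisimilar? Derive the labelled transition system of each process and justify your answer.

LTS(P): 3 reachable states
  u0 = rec X. b.a.(X\{b} + (b.X + 0)) :: =b=> u1
  u1 = a.((rec X. b.a.(X\{b} + (b.X + 0)))\{b} + (b.(rec X. b.a.(X\{b} + (b.X + 0))) + 0)) :: =a=> u2
  u2 = (rec X. b.a.(X\{b} + (b.X + 0)))\{b} + (b.(rec X. b.a.(X\{b} + (b.X + 0))) + 0) :: =b=> u0
LTS(Q): 3 reachable states
  v0 = rec X. b.a.(X\{b} + b.X) :: =b=> v1
  v1 = a.((rec X. b.a.(X\{b} + b.X))\{b} + b.(rec X. b.a.(X\{b} + b.X))) :: =a=> v2
  v2 = (rec X. b.a.(X\{b} + b.X))\{b} + b.(rec X. b.a.(X\{b} + b.X)) :: =b=> v0
Coarsest stable partition (strong bisimilarity classes):
  B0 = {u0, v0}
  B1 = {u1, v1}
  B2 = {u2, v2}
u0 ∈ B0, v0 ∈ B0 → same block

bisimilar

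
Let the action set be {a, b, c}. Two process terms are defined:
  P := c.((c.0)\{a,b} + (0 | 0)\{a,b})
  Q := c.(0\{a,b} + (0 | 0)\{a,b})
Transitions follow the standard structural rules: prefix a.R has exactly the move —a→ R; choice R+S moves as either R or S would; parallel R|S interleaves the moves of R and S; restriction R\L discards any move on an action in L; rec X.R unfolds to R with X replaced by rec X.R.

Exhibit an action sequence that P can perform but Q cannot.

cc

Reachable graph of P (3 states):
  s0 = c.((c.0)\{a,b} + (0 | 0)\{a,b}) | =c=> s1
  s1 = (c.0)\{a,b} + (0 | 0)\{a,b} | =c=> s2
  s2 = 0\{a,b} | deadlocked
Reachable graph of Q (2 states):
  t0 = c.(0\{a,b} + (0 | 0)\{a,b}) | =c=> t1
  t1 = 0\{a,b} + (0 | 0)\{a,b} | deadlocked
Executing cc from P (initial set {s0}):
  step 1 (c): {s1}
  step 2 (c): {s2}
  — P admits the full trace.
Executing cc from Q (initial set {t0}):
  step 1 (c): {t1}
  step 2 (c): no successor for Q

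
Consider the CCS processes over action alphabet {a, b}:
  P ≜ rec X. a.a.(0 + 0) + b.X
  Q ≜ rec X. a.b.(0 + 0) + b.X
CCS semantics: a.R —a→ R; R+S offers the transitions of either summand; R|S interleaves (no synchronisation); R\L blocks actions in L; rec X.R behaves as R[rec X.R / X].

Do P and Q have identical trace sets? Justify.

P's transition system — 3 states:
  m0 = rec X. a.a.(0 + 0) + b.X :: -a-> m1, -b-> m0
  m1 = a.(0 + 0) :: -a-> m2
  m2 = 0 + 0 :: stopped
Q's transition system — 3 states:
  n0 = rec X. a.b.(0 + 0) + b.X :: -a-> n1, -b-> n0
  n1 = b.(0 + 0) :: -b-> n2
  n2 = 0 + 0 :: stopped
Executing aa from P (initial set {m0}):
  step 1 (a): {m1}
  step 2 (a): {m2}
  P completes σ.
Executing aa from Q (initial set {n0}):
  step 1 (a): {n1}
  step 2 (a): no successor for Q

traces(P) ≠ traces(Q) — witness ⟨aa⟩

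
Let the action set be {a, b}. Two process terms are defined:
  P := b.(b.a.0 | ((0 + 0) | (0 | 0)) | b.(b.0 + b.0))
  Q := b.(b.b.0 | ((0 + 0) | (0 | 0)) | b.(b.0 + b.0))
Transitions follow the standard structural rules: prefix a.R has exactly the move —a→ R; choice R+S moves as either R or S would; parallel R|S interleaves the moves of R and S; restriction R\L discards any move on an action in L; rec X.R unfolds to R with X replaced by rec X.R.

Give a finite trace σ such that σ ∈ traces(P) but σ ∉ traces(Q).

P's transition system — 10 states:
  m0 = b.(b.a.0 | ((0 + 0) | (0 | 0)) | b.(b.0 + b.0)) :: --b--▸ m1
  m1 = b.a.0 | ((0 + 0) | (0 | 0)) | b.(b.0 + b.0) :: --b--▸ m2, --b--▸ m3
  m2 = a.0 | ((0 + 0) | (0 | 0)) | b.(b.0 + b.0) :: --a--▸ m4, --b--▸ m5
  m3 = b.a.0 | ((0 + 0) | (0 | 0)) | (b.0 + b.0) :: --b--▸ m5, --b--▸ m6
  m4 = 0 | ((0 + 0) | (0 | 0)) | b.(b.0 + b.0) :: --b--▸ m7
  m5 = a.0 | ((0 + 0) | (0 | 0)) | (b.0 + b.0) :: --a--▸ m7, --b--▸ m8
  m6 = b.a.0 | ((0 + 0) | (0 | 0)) | 0 :: --b--▸ m8
  m7 = 0 | ((0 + 0) | (0 | 0)) | (b.0 + b.0) :: --b--▸ m9
  m8 = a.0 | ((0 + 0) | (0 | 0)) | 0 :: --a--▸ m9
  m9 = 0 | ((0 + 0) | (0 | 0)) | 0 :: ∅
Q's transition system — 10 states:
  n0 = b.(b.b.0 | ((0 + 0) | (0 | 0)) | b.(b.0 + b.0)) :: --b--▸ n1
  n1 = b.b.0 | ((0 + 0) | (0 | 0)) | b.(b.0 + b.0) :: --b--▸ n2, --b--▸ n3
  n2 = b.0 | ((0 + 0) | (0 | 0)) | b.(b.0 + b.0) :: --b--▸ n4, --b--▸ n5
  n3 = b.b.0 | ((0 + 0) | (0 | 0)) | (b.0 + b.0) :: --b--▸ n5, --b--▸ n6
  n4 = 0 | ((0 + 0) | (0 | 0)) | b.(b.0 + b.0) :: --b--▸ n7
  n5 = b.0 | ((0 + 0) | (0 | 0)) | (b.0 + b.0) :: --b--▸ n7, --b--▸ n8
  n6 = b.b.0 | ((0 + 0) | (0 | 0)) | 0 :: --b--▸ n8
  n7 = 0 | ((0 + 0) | (0 | 0)) | (b.0 + b.0) :: --b--▸ n9
  n8 = b.0 | ((0 + 0) | (0 | 0)) | 0 :: --b--▸ n9
  n9 = 0 | ((0 + 0) | (0 | 0)) | 0 :: ∅
Trace ⟨bba⟩ through P, begin at {m0}:
  after b @ step 1: {m1}
  after b @ step 2: {m2, m3}
  after a @ step 3: {m4}
  — P admits the full trace.
Trace ⟨bba⟩ through Q, begin at {n0}:
  after b @ step 1: {n1}
  after b @ step 2: {n2, n3}
  after a @ step 3: ∅ (Q stuck)

bba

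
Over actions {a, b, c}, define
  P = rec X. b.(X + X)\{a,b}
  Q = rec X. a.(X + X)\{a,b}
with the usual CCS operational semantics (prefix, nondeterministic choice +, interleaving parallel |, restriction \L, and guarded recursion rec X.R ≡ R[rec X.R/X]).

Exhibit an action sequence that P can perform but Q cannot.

Reachable graph of P (2 states):
  s0 = rec X. b.(X + X)\{a,b} ⊢ ··b··> s1
  s1 = ((rec X. b.(X + X)\{a,b}) + (rec X. b.(X + X)\{a,b}))\{a,b} ⊢ ∅
Reachable graph of Q (2 states):
  t0 = rec X. a.(X + X)\{a,b} ⊢ ··a··> t1
  t1 = ((rec X. a.(X + X)\{a,b}) + (rec X. a.(X + X)\{a,b}))\{a,b} ⊢ ∅
Run σ = ⟨b⟩ on P: start {s0}
  [1] b ⇒ {s1}
  ✓ P
Run σ = ⟨b⟩ on Q: start {t0}
  [1] b ⇒ ∅  — Q cannot continue

b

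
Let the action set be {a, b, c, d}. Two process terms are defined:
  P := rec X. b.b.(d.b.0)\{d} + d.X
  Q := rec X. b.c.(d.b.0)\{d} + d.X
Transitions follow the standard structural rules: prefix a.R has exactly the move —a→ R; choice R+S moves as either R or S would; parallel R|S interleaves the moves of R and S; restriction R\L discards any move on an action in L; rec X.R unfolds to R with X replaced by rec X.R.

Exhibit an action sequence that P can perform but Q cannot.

bb

Reachable graph of P (3 states):
  s0 = rec X. b.b.(d.b.0)\{d} + d.X has moves ··b··> s1, ··d··> s0
  s1 = b.(d.b.0)\{d} has moves ··b··> s2
  s2 = (d.b.0)\{d} has moves (no moves)
Reachable graph of Q (3 states):
  t0 = rec X. b.c.(d.b.0)\{d} + d.X has moves ··b··> t1, ··d··> t0
  t1 = c.(d.b.0)\{d} has moves ··c··> t2
  t2 = (d.b.0)\{d} has moves (no moves)
Executing bb from P (initial set {s0}):
  [1] b ⇒ {s1}
  [2] b ⇒ {s2}
  P completes σ.
Executing bb from Q (initial set {t0}):
  [1] b ⇒ {t1}
  [2] b ⇒ ∅  — Q cannot continue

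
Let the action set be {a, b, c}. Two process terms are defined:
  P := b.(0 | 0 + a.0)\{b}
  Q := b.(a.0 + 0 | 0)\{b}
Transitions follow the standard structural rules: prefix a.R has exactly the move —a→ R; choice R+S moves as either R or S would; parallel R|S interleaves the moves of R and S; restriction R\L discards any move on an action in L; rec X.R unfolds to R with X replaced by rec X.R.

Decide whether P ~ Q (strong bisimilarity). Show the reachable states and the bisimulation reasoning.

YES

LTS(P): 3 reachable states
  s0 = b.(0 | 0 + a.0)\{b} ⊢ —b→ s1
  s1 = (0 | 0 + a.0)\{b} ⊢ —a→ s2
  s2 = 0\{b} ⊢ stopped
LTS(Q): 3 reachable states
  t0 = b.(a.0 + 0 | 0)\{b} ⊢ —b→ t1
  t1 = (a.0 + 0 | 0)\{b} ⊢ —a→ t2
  t2 = 0\{b} ⊢ stopped
Coarsest stable partition (strong bisimilarity classes):
  B0 = {s0, t0}
  B1 = {s1, t1}
  B2 = {s2, t2}
s0 ∈ B0, t0 ∈ B0 → same block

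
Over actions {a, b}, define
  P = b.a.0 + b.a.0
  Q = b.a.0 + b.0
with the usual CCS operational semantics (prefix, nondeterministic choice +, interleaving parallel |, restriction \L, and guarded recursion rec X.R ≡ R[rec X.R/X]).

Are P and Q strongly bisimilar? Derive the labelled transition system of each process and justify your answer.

LTS(P): 3 reachable states
  u0 = b.a.0 + b.a.0 has moves --b--▸ u1
  u1 = a.0 has moves --a--▸ u2
  u2 = 0 has moves deadlocked
LTS(Q): 3 reachable states
  v0 = b.a.0 + b.0 has moves --b--▸ v1, --b--▸ v2
  v1 = 0 has moves deadlocked
  v2 = a.0 has moves --a--▸ v1
Bisimilarity quotient blocks:
  B0 = {u0}
  B1 = {u1, v2}
  B2 = {u2, v1}
  B3 = {v0}
u0 ∈ B0, v0 ∈ B3 → different blocks

NO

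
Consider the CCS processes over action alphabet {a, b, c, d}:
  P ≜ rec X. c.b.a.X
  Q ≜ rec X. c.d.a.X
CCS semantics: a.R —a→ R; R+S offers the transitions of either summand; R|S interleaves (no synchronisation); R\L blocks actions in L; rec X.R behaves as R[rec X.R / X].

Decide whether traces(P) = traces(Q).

trace-distinct — witness ⟨cb⟩

LTS(P): 3 reachable states
  u0 = rec X. c.b.a.X has moves -c-> u1
  u1 = b.a.(rec X. c.b.a.X) has moves -b-> u2
  u2 = a.(rec X. c.b.a.X) has moves -a-> u0
LTS(Q): 3 reachable states
  v0 = rec X. c.d.a.X has moves -c-> v1
  v1 = d.a.(rec X. c.d.a.X) has moves -d-> v2
  v2 = a.(rec X. c.d.a.X) has moves -a-> v0
Run σ = ⟨cb⟩ on P: start {u0}
  [1] c ⇒ {u1}
  [2] b ⇒ {u2}
  P completes σ.
Run σ = ⟨cb⟩ on Q: start {v0}
  [1] c ⇒ {v1}
  [2] b ⇒ no successor for Q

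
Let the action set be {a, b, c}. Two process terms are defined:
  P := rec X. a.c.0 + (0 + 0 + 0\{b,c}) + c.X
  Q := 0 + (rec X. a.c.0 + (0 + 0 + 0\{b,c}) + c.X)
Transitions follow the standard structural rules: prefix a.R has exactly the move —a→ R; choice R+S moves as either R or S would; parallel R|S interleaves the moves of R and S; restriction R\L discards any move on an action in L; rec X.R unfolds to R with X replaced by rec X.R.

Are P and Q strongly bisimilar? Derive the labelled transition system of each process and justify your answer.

LTS(P): 3 reachable states
  u0 = rec X. a.c.0 + (0 + 0 + 0\{b,c}) + c.X → =a=> u1, =c=> u0
  u1 = c.0 → =c=> u2
  u2 = 0 → ·
LTS(Q): 4 reachable states
  v0 = 0 + (rec X. a.c.0 + (0 + 0 + 0\{b,c}) + c.X) → =a=> v1, =c=> v2
  v1 = c.0 → =c=> v3
  v2 = rec X. a.c.0 + (0 + 0 + 0\{b,c}) + c.X → =a=> v1, =c=> v2
  v3 = 0 → ·
Partition-refinement fixed point:
  B0 = {u0, v0, v2}
  B1 = {u1, v1}
  B2 = {u2, v3}
u0 ∈ B0, v0 ∈ B0 → same block

YES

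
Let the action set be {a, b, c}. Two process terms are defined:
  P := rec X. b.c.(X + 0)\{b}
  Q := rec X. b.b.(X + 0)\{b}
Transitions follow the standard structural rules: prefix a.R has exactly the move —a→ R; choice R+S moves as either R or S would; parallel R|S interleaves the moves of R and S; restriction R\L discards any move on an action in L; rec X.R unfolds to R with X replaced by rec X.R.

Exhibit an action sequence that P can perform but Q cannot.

Reachable graph of P (3 states):
  u0 = rec X. b.c.(X + 0)\{b} :: -b-> u1
  u1 = c.((rec X. b.c.(X + 0)\{b}) + 0)\{b} :: -c-> u2
  u2 = ((rec X. b.c.(X + 0)\{b}) + 0)\{b} :: ∅
Reachable graph of Q (3 states):
  v0 = rec X. b.b.(X + 0)\{b} :: -b-> v1
  v1 = b.((rec X. b.b.(X + 0)\{b}) + 0)\{b} :: -b-> v2
  v2 = ((rec X. b.b.(X + 0)\{b}) + 0)\{b} :: ∅
Executing bc from P (initial set {u0}):
  after b @ step 1: {u1}
  after c @ step 2: {u2}
  ✓ P
Executing bc from Q (initial set {v0}):
  after b @ step 1: {v1}
  after c @ step 2: no successor for Q

bc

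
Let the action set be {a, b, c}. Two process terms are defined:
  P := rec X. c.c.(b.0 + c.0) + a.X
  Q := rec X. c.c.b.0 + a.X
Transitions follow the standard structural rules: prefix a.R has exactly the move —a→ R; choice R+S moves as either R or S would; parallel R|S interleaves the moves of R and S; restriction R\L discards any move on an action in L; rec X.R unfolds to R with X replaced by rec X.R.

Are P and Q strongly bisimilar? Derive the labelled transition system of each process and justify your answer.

not bisimilar

Reachable graph of P (4 states):
  u0 = rec X. c.c.(b.0 + c.0) + a.X :: =a=> u0, =c=> u1
  u1 = c.(b.0 + c.0) :: =c=> u2
  u2 = b.0 + c.0 :: =b=> u3, =c=> u3
  u3 = 0 :: deadlocked
Reachable graph of Q (4 states):
  v0 = rec X. c.c.b.0 + a.X :: =a=> v0, =c=> v1
  v1 = c.b.0 :: =c=> v2
  v2 = b.0 :: =b=> v3
  v3 = 0 :: deadlocked
Bisimilarity quotient blocks:
  B0 = {u0}
  B1 = {u1}
  B2 = {u2}
  B3 = {u3, v3}
  B4 = {v0}
  B5 = {v1}
  B6 = {v2}
u0 ∈ B0, v0 ∈ B4 → different blocks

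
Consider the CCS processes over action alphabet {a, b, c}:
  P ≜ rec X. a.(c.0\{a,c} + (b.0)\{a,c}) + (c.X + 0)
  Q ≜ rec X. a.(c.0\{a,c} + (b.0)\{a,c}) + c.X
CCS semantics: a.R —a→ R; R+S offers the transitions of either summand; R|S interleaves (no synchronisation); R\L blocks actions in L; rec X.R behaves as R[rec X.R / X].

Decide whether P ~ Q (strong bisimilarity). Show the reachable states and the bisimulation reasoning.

Reachable graph of P (3 states):
  m0 = rec X. a.(c.0\{a,c} + (b.0)\{a,c}) + (c.X + 0) | -a-> m1, -c-> m0
  m1 = c.0\{a,c} + (b.0)\{a,c} | -b-> m2, -c-> m2
  m2 = 0\{a,c} | stopped
Reachable graph of Q (3 states):
  n0 = rec X. a.(c.0\{a,c} + (b.0)\{a,c}) + c.X | -a-> n1, -c-> n0
  n1 = c.0\{a,c} + (b.0)\{a,c} | -b-> n2, -c-> n2
  n2 = 0\{a,c} | stopped
Coarsest stable partition (strong bisimilarity classes):
  B0 = {m0, n0}
  B1 = {m1, n1}
  B2 = {m2, n2}
m0 ∈ B0, n0 ∈ B0 → same block

P ~ Q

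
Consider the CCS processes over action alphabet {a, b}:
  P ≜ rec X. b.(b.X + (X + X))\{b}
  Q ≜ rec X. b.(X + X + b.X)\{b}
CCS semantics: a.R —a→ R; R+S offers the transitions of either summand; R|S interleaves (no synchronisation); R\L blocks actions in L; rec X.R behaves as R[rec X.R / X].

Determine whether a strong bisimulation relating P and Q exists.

YES

Reachable graph of P (2 states):
  m0 = rec X. b.(b.X + (X + X))\{b} ⊢ =b=> m1
  m1 = (b.(rec X. b.(b.X + (X + X))\{b}) + ((rec X. b.(b.X + (X + X))\{b}) + (rec X. b.(b.X + (X + X))\{b})))\{b} ⊢ stopped
Reachable graph of Q (2 states):
  n0 = rec X. b.(X + X + b.X)\{b} ⊢ =b=> n1
  n1 = ((rec X. b.(X + X + b.X)\{b}) + (rec X. b.(X + X + b.X)\{b}) + b.(rec X. b.(X + X + b.X)\{b}))\{b} ⊢ stopped
Partition-refinement fixed point:
  B0 = {m0, n0}
  B1 = {m1, n1}
m0 ∈ B0, n0 ∈ B0 → same block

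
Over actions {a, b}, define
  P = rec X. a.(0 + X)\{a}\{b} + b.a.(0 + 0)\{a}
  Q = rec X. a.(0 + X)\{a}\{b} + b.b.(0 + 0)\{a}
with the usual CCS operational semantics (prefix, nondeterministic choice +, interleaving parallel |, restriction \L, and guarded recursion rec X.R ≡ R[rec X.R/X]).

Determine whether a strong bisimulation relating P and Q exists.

P ≁ Q

Reachable graph of P (4 states):
  p0 = rec X. a.(0 + X)\{a}\{b} + b.a.(0 + 0)\{a} has moves —a→ p1, —b→ p2
  p1 = (0 + (rec X. a.(0 + X)\{a}\{b} + b.a.(0 + 0)\{a}))\{a}\{b} has moves stopped
  p2 = a.(0 + 0)\{a} has moves —a→ p3
  p3 = (0 + 0)\{a} has moves stopped
Reachable graph of Q (4 states):
  q0 = rec X. a.(0 + X)\{a}\{b} + b.b.(0 + 0)\{a} has moves —a→ q1, —b→ q2
  q1 = (0 + (rec X. a.(0 + X)\{a}\{b} + b.b.(0 + 0)\{a}))\{a}\{b} has moves stopped
  q2 = b.(0 + 0)\{a} has moves —b→ q3
  q3 = (0 + 0)\{a} has moves stopped
Bisimilarity quotient blocks:
  B0 = {p0}
  B1 = {p2}
  B2 = {p1, p3, q1, q3}
  B3 = {q0}
  B4 = {q2}
p0 ∈ B0, q0 ∈ B3 → different blocks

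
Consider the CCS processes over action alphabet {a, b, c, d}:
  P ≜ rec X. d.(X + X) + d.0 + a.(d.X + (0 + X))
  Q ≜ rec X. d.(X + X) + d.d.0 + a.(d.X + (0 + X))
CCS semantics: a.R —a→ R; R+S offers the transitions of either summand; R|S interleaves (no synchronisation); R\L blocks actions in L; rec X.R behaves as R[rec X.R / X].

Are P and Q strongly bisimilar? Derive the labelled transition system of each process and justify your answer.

LTS(P): 4 reachable states
  p0 = rec X. d.(X + X) + d.0 + a.(d.X + (0 + X)) → =a=> p1, =d=> p2, =d=> p3
  p1 = d.(rec X. d.(X + X) + d.0 + a.(d.X + (0 + X))) + (0 + (rec X. d.(X + X) + d.0 + a.(d.X + (0 + X)))) → =a=> p1, =d=> p0, =d=> p2, =d=> p3
  p2 = (rec X. d.(X + X) + d.0 + a.(d.X + (0 + X))) + (rec X. d.(X + X) + d.0 + a.(d.X + (0 + X))) → =a=> p1, =d=> p2, =d=> p3
  p3 = 0 → (no moves)
LTS(Q): 5 reachable states
  q0 = rec X. d.(X + X) + d.d.0 + a.(d.X + (0 + X)) → =a=> q1, =d=> q2, =d=> q3
  q1 = d.(rec X. d.(X + X) + d.d.0 + a.(d.X + (0 + X))) + (0 + (rec X. d.(X + X) + d.d.0 + a.(d.X + (0 + X)))) → =a=> q1, =d=> q0, =d=> q2, =d=> q3
  q2 = (rec X. d.(X + X) + d.d.0 + a.(d.X + (0 + X))) + (rec X. d.(X + X) + d.d.0 + a.(d.X + (0 + X))) → =a=> q1, =d=> q2, =d=> q3
  q3 = d.0 → =d=> q4
  q4 = 0 → (no moves)
Bisimilarity quotient blocks:
  B0 = {p0, p1, p2}
  B1 = {p3, q4}
  B2 = {q0, q1, q2}
  B3 = {q3}
p0 ∈ B0, q0 ∈ B2 → different blocks

NO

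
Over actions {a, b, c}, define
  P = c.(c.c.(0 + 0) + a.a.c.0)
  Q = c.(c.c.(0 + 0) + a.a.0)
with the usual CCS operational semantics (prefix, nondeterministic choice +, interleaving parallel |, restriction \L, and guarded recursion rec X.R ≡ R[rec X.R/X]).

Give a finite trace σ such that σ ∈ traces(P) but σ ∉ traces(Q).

caac

Reachable graph of P (7 states):
  p0 = c.(c.c.(0 + 0) + a.a.c.0) has moves —c→ p1
  p1 = c.c.(0 + 0) + a.a.c.0 has moves —a→ p2, —c→ p3
  p2 = a.c.0 has moves —a→ p4
  p3 = c.(0 + 0) has moves —c→ p5
  p4 = c.0 has moves —c→ p6
  p5 = 0 + 0 has moves ·
  p6 = 0 has moves ·
Reachable graph of Q (6 states):
  q0 = c.(c.c.(0 + 0) + a.a.0) has moves —c→ q1
  q1 = c.c.(0 + 0) + a.a.0 has moves —a→ q2, —c→ q3
  q2 = a.0 has moves —a→ q4
  q3 = c.(0 + 0) has moves —c→ q5
  q4 = 0 has moves ·
  q5 = 0 + 0 has moves ·
Run σ = ⟨caac⟩ on P: start {p0}
  after c @ step 1: {p1}
  after a @ step 2: {p2}
  after a @ step 3: {p4}
  after c @ step 4: {p6}
  P completes σ.
Run σ = ⟨caac⟩ on Q: start {q0}
  after c @ step 1: {q1}
  after a @ step 2: {q2}
  after a @ step 3: {q4}
  after c @ step 4: ∅ (Q stuck)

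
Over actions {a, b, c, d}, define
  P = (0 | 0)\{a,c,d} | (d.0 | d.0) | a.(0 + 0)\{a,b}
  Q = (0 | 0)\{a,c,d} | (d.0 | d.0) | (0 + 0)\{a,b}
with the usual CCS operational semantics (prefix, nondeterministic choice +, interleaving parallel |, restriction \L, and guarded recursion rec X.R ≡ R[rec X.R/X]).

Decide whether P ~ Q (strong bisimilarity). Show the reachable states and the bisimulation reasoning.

P's transition system — 8 states:
  u0 = (0 | 0)\{a,c,d} | (d.0 | d.0) | a.(0 + 0)\{a,b} → —a→ u1, —d→ u2, —d→ u3
  u1 = (0 | 0)\{a,c,d} | (d.0 | d.0) | (0 + 0)\{a,b} → —d→ u4, —d→ u5
  u2 = (0 | 0)\{a,c,d} | (0 | d.0) | a.(0 + 0)\{a,b} → —a→ u4, —d→ u6
  u3 = (0 | 0)\{a,c,d} | (d.0 | 0) | a.(0 + 0)\{a,b} → —a→ u5, —d→ u6
  u4 = (0 | 0)\{a,c,d} | (0 | d.0) | (0 + 0)\{a,b} → —d→ u7
  u5 = (0 | 0)\{a,c,d} | (d.0 | 0) | (0 + 0)\{a,b} → —d→ u7
  u6 = (0 | 0)\{a,c,d} | (0 | 0) | a.(0 + 0)\{a,b} → —a→ u7
  u7 = (0 | 0)\{a,c,d} | (0 | 0) | (0 + 0)\{a,b} → (no moves)
Q's transition system — 4 states:
  v0 = (0 | 0)\{a,c,d} | (d.0 | d.0) | (0 + 0)\{a,b} → —d→ v1, —d→ v2
  v1 = (0 | 0)\{a,c,d} | (0 | d.0) | (0 + 0)\{a,b} → —d→ v3
  v2 = (0 | 0)\{a,c,d} | (d.0 | 0) | (0 + 0)\{a,b} → —d→ v3
  v3 = (0 | 0)\{a,c,d} | (0 | 0) | (0 + 0)\{a,b} → (no moves)
Coarsest stable partition (strong bisimilarity classes):
  B0 = {u0}
  B1 = {u2, u3}
  B2 = {u4, u5, v1, v2}
  B3 = {u7, v3}
  B4 = {u6}
  B5 = {u1, v0}
u0 ∈ B0, v0 ∈ B5 → different blocks

not bisimilar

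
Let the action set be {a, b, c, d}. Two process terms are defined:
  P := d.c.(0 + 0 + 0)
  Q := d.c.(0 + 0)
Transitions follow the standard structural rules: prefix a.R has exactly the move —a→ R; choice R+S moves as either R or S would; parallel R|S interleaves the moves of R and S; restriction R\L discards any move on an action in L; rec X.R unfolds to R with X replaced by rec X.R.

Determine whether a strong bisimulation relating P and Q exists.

LTS(P): 3 reachable states
  u0 = d.c.(0 + 0 + 0) has moves -d-> u1
  u1 = c.(0 + 0 + 0) has moves -c-> u2
  u2 = 0 + 0 + 0 has moves stopped
LTS(Q): 3 reachable states
  v0 = d.c.(0 + 0) has moves -d-> v1
  v1 = c.(0 + 0) has moves -c-> v2
  v2 = 0 + 0 has moves stopped
Partition-refinement fixed point:
  B0 = {u0, v0}
  B1 = {u1, v1}
  B2 = {u2, v2}
u0 ∈ B0, v0 ∈ B0 → same block

P ~ Q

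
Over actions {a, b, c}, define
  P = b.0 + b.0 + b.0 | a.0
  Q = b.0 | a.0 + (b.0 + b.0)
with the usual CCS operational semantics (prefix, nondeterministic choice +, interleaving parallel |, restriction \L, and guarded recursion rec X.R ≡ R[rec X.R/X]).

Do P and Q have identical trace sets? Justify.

traces(P) = traces(Q)

P's transition system — 5 states:
  m0 = b.0 + b.0 + b.0 | a.0 ⊢ --a--▸ m1, --b--▸ m2, --b--▸ m3
  m1 = b.0 | 0 ⊢ --b--▸ m4
  m2 = 0 ⊢ ∅
  m3 = 0 | a.0 ⊢ --a--▸ m4
  m4 = 0 | 0 ⊢ ∅
Q's transition system — 5 states:
  n0 = b.0 | a.0 + (b.0 + b.0) ⊢ --a--▸ n1, --b--▸ n2, --b--▸ n3
  n1 = b.0 | 0 ⊢ --b--▸ n4
  n2 = 0 ⊢ ∅
  n3 = 0 | a.0 ⊢ --a--▸ n4
  n4 = 0 | 0 ⊢ ∅
Partition-refinement fixed point:
  B0 = {m0, n0}
  B1 = {m3, n3}
  B2 = {m2, m4, n2, n4}
  B3 = {m1, n1}
m0 ∈ B0, n0 ∈ B0 → same block
Bisimilar ⇒ trace-equivalent.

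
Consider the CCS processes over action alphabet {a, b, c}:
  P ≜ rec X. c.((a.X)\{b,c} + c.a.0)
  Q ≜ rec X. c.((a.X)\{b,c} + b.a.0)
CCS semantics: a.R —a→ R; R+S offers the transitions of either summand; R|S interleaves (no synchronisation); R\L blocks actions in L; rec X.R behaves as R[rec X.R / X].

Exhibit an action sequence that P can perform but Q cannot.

P's transition system — 5 states:
  u0 = rec X. c.((a.X)\{b,c} + c.a.0) :: =c=> u1
  u1 = (a.(rec X. c.((a.X)\{b,c} + c.a.0)))\{b,c} + c.a.0 :: =a=> u2, =c=> u3
  u2 = (rec X. c.((a.X)\{b,c} + c.a.0))\{b,c} :: (no moves)
  u3 = a.0 :: =a=> u4
  u4 = 0 :: (no moves)
Q's transition system — 5 states:
  v0 = rec X. c.((a.X)\{b,c} + b.a.0) :: =c=> v1
  v1 = (a.(rec X. c.((a.X)\{b,c} + b.a.0)))\{b,c} + b.a.0 :: =a=> v2, =b=> v3
  v2 = (rec X. c.((a.X)\{b,c} + b.a.0))\{b,c} :: (no moves)
  v3 = a.0 :: =a=> v4
  v4 = 0 :: (no moves)
Run σ = ⟨cc⟩ on P: start {u0}
  step 1 (c): {u1}
  step 2 (c): {u3}
  ✓ P
Run σ = ⟨cc⟩ on Q: start {v0}
  step 1 (c): {v1}
  step 2 (c): ∅ (Q stuck)

cc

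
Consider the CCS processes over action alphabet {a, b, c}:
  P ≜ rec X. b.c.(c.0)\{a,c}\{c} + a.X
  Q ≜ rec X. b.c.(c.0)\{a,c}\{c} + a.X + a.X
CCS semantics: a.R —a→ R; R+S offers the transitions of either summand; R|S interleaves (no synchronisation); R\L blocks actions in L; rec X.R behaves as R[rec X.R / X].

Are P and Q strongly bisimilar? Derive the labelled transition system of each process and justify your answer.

LTS(P): 3 reachable states
  u0 = rec X. b.c.(c.0)\{a,c}\{c} + a.X ⊢ --a--▸ u0, --b--▸ u1
  u1 = c.(c.0)\{a,c}\{c} ⊢ --c--▸ u2
  u2 = (c.0)\{a,c}\{c} ⊢ ·
LTS(Q): 3 reachable states
  v0 = rec X. b.c.(c.0)\{a,c}\{c} + a.X + a.X ⊢ --a--▸ v0, --b--▸ v1
  v1 = c.(c.0)\{a,c}\{c} ⊢ --c--▸ v2
  v2 = (c.0)\{a,c}\{c} ⊢ ·
Bisimilarity quotient blocks:
  B0 = {u0, v0}
  B1 = {u1, v1}
  B2 = {u2, v2}
u0 ∈ B0, v0 ∈ B0 → same block

P ~ Q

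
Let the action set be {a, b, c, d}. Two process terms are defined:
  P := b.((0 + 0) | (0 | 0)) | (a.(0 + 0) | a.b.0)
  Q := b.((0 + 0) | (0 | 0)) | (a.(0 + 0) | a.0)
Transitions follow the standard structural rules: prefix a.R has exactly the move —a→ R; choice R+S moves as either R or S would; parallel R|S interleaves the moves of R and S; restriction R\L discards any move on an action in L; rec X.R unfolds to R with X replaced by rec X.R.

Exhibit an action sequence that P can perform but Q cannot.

abb

P's transition system — 12 states:
  m0 = b.((0 + 0) | (0 | 0)) | (a.(0 + 0) | a.b.0) :: ··a··> m1, ··a··> m2, ··b··> m3
  m1 = b.((0 + 0) | (0 | 0)) | ((0 + 0) | a.b.0) :: ··a··> m4, ··b··> m5
  m2 = b.((0 + 0) | (0 | 0)) | (a.(0 + 0) | b.0) :: ··a··> m4, ··b··> m6, ··b··> m7
  m3 = (0 + 0) | (0 | 0) | (a.(0 + 0) | a.b.0) :: ··a··> m5, ··a··> m6
  m4 = b.((0 + 0) | (0 | 0)) | ((0 + 0) | b.0) :: ··b··> m8, ··b··> m9
  m5 = (0 + 0) | (0 | 0) | ((0 + 0) | a.b.0) :: ··a··> m8
  m6 = (0 + 0) | (0 | 0) | (a.(0 + 0) | b.0) :: ··a··> m8, ··b··> m10
  m7 = b.((0 + 0) | (0 | 0)) | (a.(0 + 0) | 0) :: ··a··> m9, ··b··> m10
  m8 = (0 + 0) | (0 | 0) | ((0 + 0) | b.0) :: ··b··> m11
  m9 = b.((0 + 0) | (0 | 0)) | ((0 + 0) | 0) :: ··b··> m11
  m10 = (0 + 0) | (0 | 0) | (a.(0 + 0) | 0) :: ··a··> m11
  m11 = (0 + 0) | (0 | 0) | ((0 + 0) | 0) :: ·
Q's transition system — 8 states:
  n0 = b.((0 + 0) | (0 | 0)) | (a.(0 + 0) | a.0) :: ··a··> n1, ··a··> n2, ··b··> n3
  n1 = b.((0 + 0) | (0 | 0)) | ((0 + 0) | a.0) :: ··a··> n4, ··b··> n5
  n2 = b.((0 + 0) | (0 | 0)) | (a.(0 + 0) | 0) :: ··a··> n4, ··b··> n6
  n3 = (0 + 0) | (0 | 0) | (a.(0 + 0) | a.0) :: ··a··> n5, ··a··> n6
  n4 = b.((0 + 0) | (0 | 0)) | ((0 + 0) | 0) :: ··b··> n7
  n5 = (0 + 0) | (0 | 0) | ((0 + 0) | a.0) :: ··a··> n7
  n6 = (0 + 0) | (0 | 0) | (a.(0 + 0) | 0) :: ··a··> n7
  n7 = (0 + 0) | (0 | 0) | ((0 + 0) | 0) :: ·
Trace ⟨abb⟩ through P, begin at {m0}:
  step 1 (a): {m1, m2}
  step 2 (b): {m5, m6, m7}
  step 3 (b): {m10}
  P completes σ.
Trace ⟨abb⟩ through Q, begin at {n0}:
  step 1 (a): {n1, n2}
  step 2 (b): {n5, n6}
  step 3 (b): no successor for Q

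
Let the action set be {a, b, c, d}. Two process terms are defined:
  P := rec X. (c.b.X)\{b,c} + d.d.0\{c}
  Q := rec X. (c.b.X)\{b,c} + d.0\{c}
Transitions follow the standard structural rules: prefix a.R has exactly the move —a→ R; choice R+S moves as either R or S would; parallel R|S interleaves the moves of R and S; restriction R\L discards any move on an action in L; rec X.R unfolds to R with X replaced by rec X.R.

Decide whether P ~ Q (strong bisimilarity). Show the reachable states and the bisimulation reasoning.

not bisimilar

P's transition system — 3 states:
  p0 = rec X. (c.b.X)\{b,c} + d.d.0\{c} has moves --d--▸ p1
  p1 = d.0\{c} has moves --d--▸ p2
  p2 = 0\{c} has moves deadlocked
Q's transition system — 2 states:
  q0 = rec X. (c.b.X)\{b,c} + d.0\{c} has moves --d--▸ q1
  q1 = 0\{c} has moves deadlocked
Partition-refinement fixed point:
  B0 = {p0}
  B1 = {p1, q0}
  B2 = {p2, q1}
p0 ∈ B0, q0 ∈ B1 → different blocks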